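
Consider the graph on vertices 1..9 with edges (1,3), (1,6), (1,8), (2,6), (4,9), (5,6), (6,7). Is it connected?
No, it has 2 components: {1, 2, 3, 5, 6, 7, 8}, {4, 9}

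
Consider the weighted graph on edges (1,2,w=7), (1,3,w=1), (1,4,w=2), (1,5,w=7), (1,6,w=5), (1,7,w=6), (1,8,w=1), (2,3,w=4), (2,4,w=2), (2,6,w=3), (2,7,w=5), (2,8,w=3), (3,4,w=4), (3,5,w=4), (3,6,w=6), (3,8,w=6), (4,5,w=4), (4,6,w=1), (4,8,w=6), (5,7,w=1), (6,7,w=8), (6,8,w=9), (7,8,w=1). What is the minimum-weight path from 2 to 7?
4 (path: 2 -> 8 -> 7; weights 3 + 1 = 4)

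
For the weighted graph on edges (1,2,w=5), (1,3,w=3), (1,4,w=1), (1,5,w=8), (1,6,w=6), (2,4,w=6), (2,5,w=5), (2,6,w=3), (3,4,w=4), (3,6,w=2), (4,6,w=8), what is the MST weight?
14 (MST edges: (1,3,w=3), (1,4,w=1), (2,5,w=5), (2,6,w=3), (3,6,w=2); sum of weights 3 + 1 + 5 + 3 + 2 = 14)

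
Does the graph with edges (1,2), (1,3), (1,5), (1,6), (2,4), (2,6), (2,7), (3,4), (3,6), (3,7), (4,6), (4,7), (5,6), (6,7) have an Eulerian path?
Yes — and in fact it has an Eulerian circuit (the graph is connected and all 7 vertices have even degree)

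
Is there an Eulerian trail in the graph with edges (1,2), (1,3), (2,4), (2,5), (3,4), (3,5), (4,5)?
No (4 vertices have odd degree: {2, 3, 4, 5}; Eulerian path requires 0 or 2)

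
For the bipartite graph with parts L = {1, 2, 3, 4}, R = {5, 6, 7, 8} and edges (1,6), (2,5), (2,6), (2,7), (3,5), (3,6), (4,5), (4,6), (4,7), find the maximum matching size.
3 (matching: (1,6), (2,7), (3,5); upper bound min(|L|,|R|) = min(4,4) = 4)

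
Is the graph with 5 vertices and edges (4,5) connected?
No, it has 4 components: {1}, {2}, {3}, {4, 5}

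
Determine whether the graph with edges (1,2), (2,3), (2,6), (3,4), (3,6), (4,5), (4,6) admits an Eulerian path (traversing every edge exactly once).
No (6 vertices have odd degree: {1, 2, 3, 4, 5, 6}; Eulerian path requires 0 or 2)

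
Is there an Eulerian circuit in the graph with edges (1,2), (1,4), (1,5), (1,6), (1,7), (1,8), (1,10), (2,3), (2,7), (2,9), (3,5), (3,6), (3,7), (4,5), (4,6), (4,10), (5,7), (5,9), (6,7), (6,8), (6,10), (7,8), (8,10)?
No (2 vertices have odd degree: {1, 5}; Eulerian circuit requires 0)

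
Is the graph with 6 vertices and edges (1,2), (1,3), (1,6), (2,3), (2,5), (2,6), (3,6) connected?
No, it has 2 components: {1, 2, 3, 5, 6}, {4}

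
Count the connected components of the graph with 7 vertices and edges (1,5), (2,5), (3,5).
4 (components: {1, 2, 3, 5}, {4}, {6}, {7})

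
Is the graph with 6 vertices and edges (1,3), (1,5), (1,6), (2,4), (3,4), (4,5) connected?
Yes (BFS from 1 visits [1, 3, 5, 6, 4, 2] — all 6 vertices reached)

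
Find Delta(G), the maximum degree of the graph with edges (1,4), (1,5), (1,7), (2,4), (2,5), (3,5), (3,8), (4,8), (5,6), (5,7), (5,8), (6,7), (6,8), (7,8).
6 (attained at vertex 5)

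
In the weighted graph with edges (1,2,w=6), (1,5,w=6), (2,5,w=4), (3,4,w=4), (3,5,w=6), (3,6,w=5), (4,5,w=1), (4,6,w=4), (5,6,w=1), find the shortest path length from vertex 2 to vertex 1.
6 (path: 2 -> 1; weights 6 = 6)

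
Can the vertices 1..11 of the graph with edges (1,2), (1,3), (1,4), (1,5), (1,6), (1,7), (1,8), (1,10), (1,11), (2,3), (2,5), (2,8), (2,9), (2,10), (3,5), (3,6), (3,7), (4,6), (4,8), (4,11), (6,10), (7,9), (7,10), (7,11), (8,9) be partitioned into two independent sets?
No (odd cycle of length 3: 8 -> 1 -> 2 -> 8)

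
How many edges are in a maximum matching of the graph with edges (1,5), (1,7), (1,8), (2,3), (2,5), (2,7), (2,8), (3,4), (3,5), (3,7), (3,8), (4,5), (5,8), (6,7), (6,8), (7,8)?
4 (matching: (1,8), (2,3), (4,5), (6,7); upper bound floor(n/2) = floor(8/2) = 4)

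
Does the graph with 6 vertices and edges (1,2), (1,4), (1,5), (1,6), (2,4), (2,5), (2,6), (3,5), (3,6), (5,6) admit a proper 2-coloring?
No (odd cycle of length 3: 4 -> 1 -> 2 -> 4)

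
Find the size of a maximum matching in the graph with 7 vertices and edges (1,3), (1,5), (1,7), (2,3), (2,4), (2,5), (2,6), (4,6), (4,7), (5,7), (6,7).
3 (matching: (1,5), (2,6), (4,7); upper bound floor(n/2) = floor(7/2) = 3)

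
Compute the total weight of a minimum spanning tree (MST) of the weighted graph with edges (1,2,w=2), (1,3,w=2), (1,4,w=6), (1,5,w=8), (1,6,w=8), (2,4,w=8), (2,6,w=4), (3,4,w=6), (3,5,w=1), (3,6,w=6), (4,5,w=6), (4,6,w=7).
15 (MST edges: (1,2,w=2), (1,3,w=2), (1,4,w=6), (2,6,w=4), (3,5,w=1); sum of weights 2 + 2 + 6 + 4 + 1 = 15)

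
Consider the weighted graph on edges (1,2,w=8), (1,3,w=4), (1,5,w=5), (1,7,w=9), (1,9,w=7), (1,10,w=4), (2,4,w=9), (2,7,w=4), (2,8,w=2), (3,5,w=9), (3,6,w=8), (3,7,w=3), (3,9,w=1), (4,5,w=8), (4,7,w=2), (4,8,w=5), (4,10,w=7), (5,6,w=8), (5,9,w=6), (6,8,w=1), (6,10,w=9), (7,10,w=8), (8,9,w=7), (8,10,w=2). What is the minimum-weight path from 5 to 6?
8 (path: 5 -> 6; weights 8 = 8)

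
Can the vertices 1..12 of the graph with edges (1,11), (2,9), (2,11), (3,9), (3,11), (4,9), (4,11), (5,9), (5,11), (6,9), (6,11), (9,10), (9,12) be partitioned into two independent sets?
Yes. Partition: {1, 2, 3, 4, 5, 6, 7, 8, 10, 12}, {9, 11}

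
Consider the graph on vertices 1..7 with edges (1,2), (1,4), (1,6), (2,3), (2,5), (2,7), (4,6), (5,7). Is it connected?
Yes (BFS from 1 visits [1, 2, 4, 6, 3, 5, 7] — all 7 vertices reached)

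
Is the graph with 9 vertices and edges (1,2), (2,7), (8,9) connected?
No, it has 6 components: {1, 2, 7}, {3}, {4}, {5}, {6}, {8, 9}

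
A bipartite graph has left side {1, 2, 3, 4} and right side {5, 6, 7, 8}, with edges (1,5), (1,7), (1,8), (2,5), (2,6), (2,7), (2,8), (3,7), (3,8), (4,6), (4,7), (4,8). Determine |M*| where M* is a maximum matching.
4 (matching: (1,8), (2,5), (3,7), (4,6); upper bound min(|L|,|R|) = min(4,4) = 4)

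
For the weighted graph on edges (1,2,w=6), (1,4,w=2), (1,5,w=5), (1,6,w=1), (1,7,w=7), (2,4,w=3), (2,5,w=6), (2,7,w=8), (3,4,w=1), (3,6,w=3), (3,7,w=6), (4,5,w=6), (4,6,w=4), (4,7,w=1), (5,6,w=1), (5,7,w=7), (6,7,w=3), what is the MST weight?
9 (MST edges: (1,4,w=2), (1,6,w=1), (2,4,w=3), (3,4,w=1), (4,7,w=1), (5,6,w=1); sum of weights 2 + 1 + 3 + 1 + 1 + 1 = 9)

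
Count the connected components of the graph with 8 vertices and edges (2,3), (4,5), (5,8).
5 (components: {1}, {2, 3}, {4, 5, 8}, {6}, {7})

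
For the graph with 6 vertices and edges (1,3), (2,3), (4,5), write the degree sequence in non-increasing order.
[2, 1, 1, 1, 1, 0] (degrees: deg(1)=1, deg(2)=1, deg(3)=2, deg(4)=1, deg(5)=1, deg(6)=0)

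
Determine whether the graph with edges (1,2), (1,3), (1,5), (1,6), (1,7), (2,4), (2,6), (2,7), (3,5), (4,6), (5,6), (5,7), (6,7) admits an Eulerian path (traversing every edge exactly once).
Yes (the graph is connected and exactly 2 vertices have odd degree: {1, 6}; any Eulerian path must start and end at those)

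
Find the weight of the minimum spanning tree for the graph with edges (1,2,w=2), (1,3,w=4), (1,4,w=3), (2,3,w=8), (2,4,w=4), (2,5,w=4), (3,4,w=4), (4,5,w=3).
12 (MST edges: (1,2,w=2), (1,3,w=4), (1,4,w=3), (4,5,w=3); sum of weights 2 + 4 + 3 + 3 = 12)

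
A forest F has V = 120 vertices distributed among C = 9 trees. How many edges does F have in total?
111 (Each of the 9 component trees on V_i vertices has V_i - 1 edges; summing gives V - C = 120 - 9 = 111)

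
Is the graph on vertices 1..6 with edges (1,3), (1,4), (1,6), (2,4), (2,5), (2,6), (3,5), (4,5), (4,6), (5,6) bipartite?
No (odd cycle of length 3: 4 -> 1 -> 6 -> 4)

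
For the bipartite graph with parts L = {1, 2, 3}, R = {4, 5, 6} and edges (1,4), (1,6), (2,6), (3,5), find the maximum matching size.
3 (matching: (1,4), (2,6), (3,5); upper bound min(|L|,|R|) = min(3,3) = 3)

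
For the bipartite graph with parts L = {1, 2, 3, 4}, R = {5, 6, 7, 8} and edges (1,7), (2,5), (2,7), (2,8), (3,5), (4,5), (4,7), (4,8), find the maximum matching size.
3 (matching: (1,7), (2,8), (3,5); upper bound min(|L|,|R|) = min(4,4) = 4)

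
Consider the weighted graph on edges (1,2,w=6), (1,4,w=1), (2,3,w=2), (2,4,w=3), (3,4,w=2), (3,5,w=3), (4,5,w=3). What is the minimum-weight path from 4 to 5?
3 (path: 4 -> 5; weights 3 = 3)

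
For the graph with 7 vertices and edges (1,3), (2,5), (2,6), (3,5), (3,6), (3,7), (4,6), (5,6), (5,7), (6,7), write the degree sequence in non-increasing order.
[5, 4, 4, 3, 2, 1, 1] (degrees: deg(1)=1, deg(2)=2, deg(3)=4, deg(4)=1, deg(5)=4, deg(6)=5, deg(7)=3)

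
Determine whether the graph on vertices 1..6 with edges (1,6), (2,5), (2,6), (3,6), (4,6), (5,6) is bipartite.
No (odd cycle of length 3: 2 -> 6 -> 5 -> 2)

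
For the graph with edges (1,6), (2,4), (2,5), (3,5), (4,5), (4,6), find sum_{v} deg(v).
12 (handshake: sum of degrees = 2|E| = 2 x 6 = 12)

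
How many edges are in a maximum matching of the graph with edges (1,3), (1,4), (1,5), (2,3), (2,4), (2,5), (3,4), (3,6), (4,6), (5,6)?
3 (matching: (1,4), (2,3), (5,6); upper bound floor(n/2) = floor(6/2) = 3)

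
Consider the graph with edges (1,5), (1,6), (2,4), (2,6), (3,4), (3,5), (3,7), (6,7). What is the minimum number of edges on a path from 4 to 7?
2 (path: 4 -> 3 -> 7, 2 edges)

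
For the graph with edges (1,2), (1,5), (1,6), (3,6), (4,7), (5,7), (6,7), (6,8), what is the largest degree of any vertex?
4 (attained at vertex 6)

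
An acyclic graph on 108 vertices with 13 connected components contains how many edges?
95 (Each of the 13 component trees on V_i vertices has V_i - 1 edges; summing gives V - C = 108 - 13 = 95)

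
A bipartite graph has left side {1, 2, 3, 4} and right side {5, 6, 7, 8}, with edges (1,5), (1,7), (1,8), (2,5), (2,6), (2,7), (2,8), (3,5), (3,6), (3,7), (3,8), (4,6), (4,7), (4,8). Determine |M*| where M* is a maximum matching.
4 (matching: (1,8), (2,7), (3,5), (4,6); upper bound min(|L|,|R|) = min(4,4) = 4)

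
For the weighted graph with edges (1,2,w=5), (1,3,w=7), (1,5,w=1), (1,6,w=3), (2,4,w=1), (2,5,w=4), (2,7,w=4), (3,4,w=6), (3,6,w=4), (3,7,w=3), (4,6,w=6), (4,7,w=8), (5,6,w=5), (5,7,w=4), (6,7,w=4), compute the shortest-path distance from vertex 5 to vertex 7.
4 (path: 5 -> 7; weights 4 = 4)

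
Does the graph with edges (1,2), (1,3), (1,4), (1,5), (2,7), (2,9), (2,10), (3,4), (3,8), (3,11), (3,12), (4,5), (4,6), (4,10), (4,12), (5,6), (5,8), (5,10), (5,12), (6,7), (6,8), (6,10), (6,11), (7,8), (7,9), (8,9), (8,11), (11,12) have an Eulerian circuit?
No (2 vertices have odd degree: {3, 9}; Eulerian circuit requires 0)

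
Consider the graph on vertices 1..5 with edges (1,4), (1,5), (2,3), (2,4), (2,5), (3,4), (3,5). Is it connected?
Yes (BFS from 1 visits [1, 4, 5, 2, 3] — all 5 vertices reached)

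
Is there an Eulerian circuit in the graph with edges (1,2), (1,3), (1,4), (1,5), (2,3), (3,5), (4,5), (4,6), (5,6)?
No (2 vertices have odd degree: {3, 4}; Eulerian circuit requires 0)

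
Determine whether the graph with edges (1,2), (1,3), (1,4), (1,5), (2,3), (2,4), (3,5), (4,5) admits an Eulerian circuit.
No (4 vertices have odd degree: {2, 3, 4, 5}; Eulerian circuit requires 0)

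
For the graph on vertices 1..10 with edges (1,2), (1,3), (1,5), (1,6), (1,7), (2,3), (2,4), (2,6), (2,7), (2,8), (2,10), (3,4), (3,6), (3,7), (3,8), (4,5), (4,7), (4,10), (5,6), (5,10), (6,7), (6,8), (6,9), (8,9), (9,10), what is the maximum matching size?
5 (matching: (1,7), (2,10), (3,8), (4,5), (6,9); upper bound floor(n/2) = floor(10/2) = 5)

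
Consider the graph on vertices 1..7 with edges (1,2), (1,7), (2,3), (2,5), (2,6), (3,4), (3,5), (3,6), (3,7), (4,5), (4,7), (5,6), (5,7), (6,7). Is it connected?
Yes (BFS from 1 visits [1, 2, 7, 3, 5, 6, 4] — all 7 vertices reached)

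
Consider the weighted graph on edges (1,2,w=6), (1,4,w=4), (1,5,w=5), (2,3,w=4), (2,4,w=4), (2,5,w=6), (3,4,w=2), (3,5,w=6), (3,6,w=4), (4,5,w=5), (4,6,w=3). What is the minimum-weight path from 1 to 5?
5 (path: 1 -> 5; weights 5 = 5)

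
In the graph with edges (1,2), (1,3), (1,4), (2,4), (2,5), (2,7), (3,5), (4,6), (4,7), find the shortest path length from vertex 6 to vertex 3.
3 (path: 6 -> 4 -> 1 -> 3, 3 edges)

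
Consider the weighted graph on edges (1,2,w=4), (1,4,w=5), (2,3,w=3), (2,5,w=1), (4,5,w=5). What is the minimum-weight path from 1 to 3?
7 (path: 1 -> 2 -> 3; weights 4 + 3 = 7)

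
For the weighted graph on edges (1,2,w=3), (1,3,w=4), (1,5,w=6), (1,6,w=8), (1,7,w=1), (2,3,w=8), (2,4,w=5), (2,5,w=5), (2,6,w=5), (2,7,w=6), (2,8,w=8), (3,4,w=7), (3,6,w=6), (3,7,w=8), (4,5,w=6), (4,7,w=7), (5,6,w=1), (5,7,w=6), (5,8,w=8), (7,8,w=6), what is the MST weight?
25 (MST edges: (1,2,w=3), (1,3,w=4), (1,7,w=1), (2,4,w=5), (2,5,w=5), (5,6,w=1), (7,8,w=6); sum of weights 3 + 4 + 1 + 5 + 5 + 1 + 6 = 25)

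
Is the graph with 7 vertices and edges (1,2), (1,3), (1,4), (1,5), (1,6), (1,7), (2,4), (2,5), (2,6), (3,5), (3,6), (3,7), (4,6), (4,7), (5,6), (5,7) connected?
Yes (BFS from 1 visits [1, 2, 3, 4, 5, 6, 7] — all 7 vertices reached)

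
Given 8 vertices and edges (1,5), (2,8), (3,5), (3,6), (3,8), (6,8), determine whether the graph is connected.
No, it has 3 components: {1, 2, 3, 5, 6, 8}, {4}, {7}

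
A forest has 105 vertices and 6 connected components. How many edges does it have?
99 (Each of the 6 component trees on V_i vertices has V_i - 1 edges; summing gives V - C = 105 - 6 = 99)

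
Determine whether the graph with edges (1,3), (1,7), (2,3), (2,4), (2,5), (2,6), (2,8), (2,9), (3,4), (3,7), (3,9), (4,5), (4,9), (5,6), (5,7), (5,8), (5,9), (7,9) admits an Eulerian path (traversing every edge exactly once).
Yes (the graph is connected and exactly 2 vertices have odd degree: {3, 9}; any Eulerian path must start and end at those)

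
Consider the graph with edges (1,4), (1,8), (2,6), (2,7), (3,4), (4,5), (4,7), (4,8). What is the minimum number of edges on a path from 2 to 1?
3 (path: 2 -> 7 -> 4 -> 1, 3 edges)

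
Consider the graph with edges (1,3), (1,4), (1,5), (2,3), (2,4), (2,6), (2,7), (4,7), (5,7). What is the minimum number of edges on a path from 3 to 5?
2 (path: 3 -> 1 -> 5, 2 edges)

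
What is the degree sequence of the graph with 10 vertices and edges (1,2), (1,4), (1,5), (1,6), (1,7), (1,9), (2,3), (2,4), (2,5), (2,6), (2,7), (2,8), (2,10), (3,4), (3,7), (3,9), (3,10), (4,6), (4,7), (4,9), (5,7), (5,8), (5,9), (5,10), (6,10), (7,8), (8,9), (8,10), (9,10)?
[8, 6, 6, 6, 6, 6, 6, 5, 5, 4] (degrees: deg(1)=6, deg(2)=8, deg(3)=5, deg(4)=6, deg(5)=6, deg(6)=4, deg(7)=6, deg(8)=5, deg(9)=6, deg(10)=6)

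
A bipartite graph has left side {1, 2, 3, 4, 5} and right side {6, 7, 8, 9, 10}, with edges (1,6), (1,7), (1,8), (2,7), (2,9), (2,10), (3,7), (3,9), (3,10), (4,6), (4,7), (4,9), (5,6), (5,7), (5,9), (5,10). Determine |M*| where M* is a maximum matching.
5 (matching: (1,8), (2,10), (3,9), (4,7), (5,6); upper bound min(|L|,|R|) = min(5,5) = 5)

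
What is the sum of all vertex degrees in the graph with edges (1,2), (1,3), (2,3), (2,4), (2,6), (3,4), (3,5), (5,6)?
16 (handshake: sum of degrees = 2|E| = 2 x 8 = 16)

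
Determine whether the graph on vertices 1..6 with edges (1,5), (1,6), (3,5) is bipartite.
Yes. Partition: {1, 2, 3, 4}, {5, 6}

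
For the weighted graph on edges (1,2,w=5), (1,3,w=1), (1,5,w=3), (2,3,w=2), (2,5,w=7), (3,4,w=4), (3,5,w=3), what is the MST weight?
10 (MST edges: (1,3,w=1), (1,5,w=3), (2,3,w=2), (3,4,w=4); sum of weights 1 + 3 + 2 + 4 = 10)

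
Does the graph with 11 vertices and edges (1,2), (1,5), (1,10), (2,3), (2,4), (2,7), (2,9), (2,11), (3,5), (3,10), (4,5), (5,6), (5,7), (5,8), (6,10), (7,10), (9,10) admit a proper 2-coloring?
Yes. Partition: {1, 3, 4, 6, 7, 8, 9, 11}, {2, 5, 10}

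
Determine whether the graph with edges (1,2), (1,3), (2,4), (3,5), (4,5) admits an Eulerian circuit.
Yes (the graph is connected and all 5 vertices have even degree)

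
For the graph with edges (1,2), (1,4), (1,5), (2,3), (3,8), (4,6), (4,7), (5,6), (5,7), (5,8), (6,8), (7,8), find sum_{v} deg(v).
24 (handshake: sum of degrees = 2|E| = 2 x 12 = 24)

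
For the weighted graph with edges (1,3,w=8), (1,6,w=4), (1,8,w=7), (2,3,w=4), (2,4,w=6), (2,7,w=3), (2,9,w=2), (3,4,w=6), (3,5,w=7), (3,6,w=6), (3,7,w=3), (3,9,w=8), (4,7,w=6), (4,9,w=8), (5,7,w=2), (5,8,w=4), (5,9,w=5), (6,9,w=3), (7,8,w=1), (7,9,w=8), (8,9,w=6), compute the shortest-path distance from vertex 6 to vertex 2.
5 (path: 6 -> 9 -> 2; weights 3 + 2 = 5)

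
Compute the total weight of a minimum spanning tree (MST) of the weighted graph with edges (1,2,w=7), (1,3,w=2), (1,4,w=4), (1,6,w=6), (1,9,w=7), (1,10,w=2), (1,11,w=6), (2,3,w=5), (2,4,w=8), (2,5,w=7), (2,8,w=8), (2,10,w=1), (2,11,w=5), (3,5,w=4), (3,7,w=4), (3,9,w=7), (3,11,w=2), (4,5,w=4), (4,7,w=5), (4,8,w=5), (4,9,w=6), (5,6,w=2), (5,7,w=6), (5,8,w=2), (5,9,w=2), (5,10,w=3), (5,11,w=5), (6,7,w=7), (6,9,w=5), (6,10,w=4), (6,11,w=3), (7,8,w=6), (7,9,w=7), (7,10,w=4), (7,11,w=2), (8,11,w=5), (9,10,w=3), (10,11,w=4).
22 (MST edges: (1,3,w=2), (1,4,w=4), (1,10,w=2), (2,10,w=1), (3,11,w=2), (5,6,w=2), (5,8,w=2), (5,9,w=2), (5,10,w=3), (7,11,w=2); sum of weights 2 + 4 + 2 + 1 + 2 + 2 + 2 + 2 + 3 + 2 = 22)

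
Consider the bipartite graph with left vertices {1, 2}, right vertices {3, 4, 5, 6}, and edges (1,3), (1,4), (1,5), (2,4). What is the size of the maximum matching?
2 (matching: (1,5), (2,4); upper bound min(|L|,|R|) = min(2,4) = 2)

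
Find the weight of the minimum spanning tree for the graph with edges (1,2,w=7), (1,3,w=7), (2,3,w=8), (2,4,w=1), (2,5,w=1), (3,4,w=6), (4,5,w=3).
15 (MST edges: (1,2,w=7), (2,4,w=1), (2,5,w=1), (3,4,w=6); sum of weights 7 + 1 + 1 + 6 = 15)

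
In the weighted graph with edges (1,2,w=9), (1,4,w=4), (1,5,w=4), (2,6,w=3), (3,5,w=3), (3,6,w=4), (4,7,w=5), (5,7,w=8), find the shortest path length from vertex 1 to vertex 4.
4 (path: 1 -> 4; weights 4 = 4)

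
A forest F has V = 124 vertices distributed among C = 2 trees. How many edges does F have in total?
122 (Each of the 2 component trees on V_i vertices has V_i - 1 edges; summing gives V - C = 124 - 2 = 122)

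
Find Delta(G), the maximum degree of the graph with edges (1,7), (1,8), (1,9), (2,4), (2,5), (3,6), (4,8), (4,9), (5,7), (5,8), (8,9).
4 (attained at vertex 8)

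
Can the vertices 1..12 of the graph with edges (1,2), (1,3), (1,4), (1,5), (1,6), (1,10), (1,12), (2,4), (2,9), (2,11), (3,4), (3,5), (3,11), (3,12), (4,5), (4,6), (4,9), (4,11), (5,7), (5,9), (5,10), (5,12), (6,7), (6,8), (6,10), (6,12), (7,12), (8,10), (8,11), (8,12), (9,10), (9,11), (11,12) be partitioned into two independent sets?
No (odd cycle of length 3: 5 -> 1 -> 4 -> 5)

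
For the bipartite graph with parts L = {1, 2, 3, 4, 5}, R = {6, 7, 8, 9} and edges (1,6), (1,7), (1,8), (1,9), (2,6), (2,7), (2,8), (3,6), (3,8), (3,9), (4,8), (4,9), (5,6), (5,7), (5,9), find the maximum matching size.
4 (matching: (1,9), (2,8), (3,6), (5,7); upper bound min(|L|,|R|) = min(5,4) = 4)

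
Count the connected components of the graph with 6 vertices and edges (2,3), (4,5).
4 (components: {1}, {2, 3}, {4, 5}, {6})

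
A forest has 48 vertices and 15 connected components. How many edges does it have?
33 (Each of the 15 component trees on V_i vertices has V_i - 1 edges; summing gives V - C = 48 - 15 = 33)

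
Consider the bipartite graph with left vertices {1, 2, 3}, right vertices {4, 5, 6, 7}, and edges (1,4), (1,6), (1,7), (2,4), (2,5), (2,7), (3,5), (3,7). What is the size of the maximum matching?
3 (matching: (1,6), (2,7), (3,5); upper bound min(|L|,|R|) = min(3,4) = 3)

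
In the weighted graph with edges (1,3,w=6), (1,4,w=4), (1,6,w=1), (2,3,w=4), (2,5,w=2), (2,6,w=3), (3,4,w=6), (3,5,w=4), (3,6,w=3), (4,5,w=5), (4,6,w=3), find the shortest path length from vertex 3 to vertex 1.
4 (path: 3 -> 6 -> 1; weights 3 + 1 = 4)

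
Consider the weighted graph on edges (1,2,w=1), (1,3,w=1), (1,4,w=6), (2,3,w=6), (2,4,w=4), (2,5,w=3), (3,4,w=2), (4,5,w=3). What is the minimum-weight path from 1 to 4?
3 (path: 1 -> 3 -> 4; weights 1 + 2 = 3)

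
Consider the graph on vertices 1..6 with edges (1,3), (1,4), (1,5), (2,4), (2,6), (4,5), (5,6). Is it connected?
Yes (BFS from 1 visits [1, 3, 4, 5, 2, 6] — all 6 vertices reached)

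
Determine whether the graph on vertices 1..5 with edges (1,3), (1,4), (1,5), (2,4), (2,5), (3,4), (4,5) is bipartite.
No (odd cycle of length 3: 3 -> 1 -> 4 -> 3)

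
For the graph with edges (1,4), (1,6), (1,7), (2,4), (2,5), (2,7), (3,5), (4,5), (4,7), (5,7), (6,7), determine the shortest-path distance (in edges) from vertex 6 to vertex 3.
3 (path: 6 -> 7 -> 5 -> 3, 3 edges)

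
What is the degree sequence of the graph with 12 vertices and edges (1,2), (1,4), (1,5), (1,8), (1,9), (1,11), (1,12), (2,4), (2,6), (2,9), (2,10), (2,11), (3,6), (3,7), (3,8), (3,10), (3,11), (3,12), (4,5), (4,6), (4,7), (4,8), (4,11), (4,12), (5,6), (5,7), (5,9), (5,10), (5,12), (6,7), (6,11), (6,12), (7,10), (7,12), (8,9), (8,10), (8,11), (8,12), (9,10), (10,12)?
[8, 8, 7, 7, 7, 7, 7, 6, 6, 6, 6, 5] (degrees: deg(1)=7, deg(2)=6, deg(3)=6, deg(4)=8, deg(5)=7, deg(6)=7, deg(7)=6, deg(8)=7, deg(9)=5, deg(10)=7, deg(11)=6, deg(12)=8)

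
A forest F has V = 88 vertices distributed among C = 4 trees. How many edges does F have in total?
84 (Each of the 4 component trees on V_i vertices has V_i - 1 edges; summing gives V - C = 88 - 4 = 84)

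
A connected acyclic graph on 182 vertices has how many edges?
181 (A tree on V vertices has V - 1 edges, so 182 - 1 = 181)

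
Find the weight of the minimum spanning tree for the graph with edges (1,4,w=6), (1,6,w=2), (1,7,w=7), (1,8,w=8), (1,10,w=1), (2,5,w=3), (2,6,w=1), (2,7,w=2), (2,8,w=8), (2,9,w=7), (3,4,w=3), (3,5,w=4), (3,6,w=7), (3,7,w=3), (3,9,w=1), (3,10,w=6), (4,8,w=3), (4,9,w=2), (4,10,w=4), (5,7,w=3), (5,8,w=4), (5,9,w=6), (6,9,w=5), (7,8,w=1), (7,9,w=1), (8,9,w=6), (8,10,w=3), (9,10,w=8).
14 (MST edges: (1,6,w=2), (1,10,w=1), (2,5,w=3), (2,6,w=1), (2,7,w=2), (3,9,w=1), (4,9,w=2), (7,8,w=1), (7,9,w=1); sum of weights 2 + 1 + 3 + 1 + 2 + 1 + 2 + 1 + 1 = 14)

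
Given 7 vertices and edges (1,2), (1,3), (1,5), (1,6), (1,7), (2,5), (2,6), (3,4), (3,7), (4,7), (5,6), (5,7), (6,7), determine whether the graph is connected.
Yes (BFS from 1 visits [1, 2, 3, 5, 6, 7, 4] — all 7 vertices reached)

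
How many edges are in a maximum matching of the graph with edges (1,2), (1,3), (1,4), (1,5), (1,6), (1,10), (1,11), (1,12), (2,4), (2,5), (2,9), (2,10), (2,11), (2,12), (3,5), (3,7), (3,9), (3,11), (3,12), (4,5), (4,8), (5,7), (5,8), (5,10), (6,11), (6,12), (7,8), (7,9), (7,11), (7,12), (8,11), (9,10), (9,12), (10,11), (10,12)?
6 (matching: (1,10), (2,9), (3,5), (4,8), (6,11), (7,12); upper bound floor(n/2) = floor(12/2) = 6)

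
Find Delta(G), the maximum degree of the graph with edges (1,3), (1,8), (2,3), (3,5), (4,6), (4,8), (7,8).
3 (attained at vertices 3, 8)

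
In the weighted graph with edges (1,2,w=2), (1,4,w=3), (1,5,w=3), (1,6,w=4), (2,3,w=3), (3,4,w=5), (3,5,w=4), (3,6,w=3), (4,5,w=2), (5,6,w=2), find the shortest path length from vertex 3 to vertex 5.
4 (path: 3 -> 5; weights 4 = 4)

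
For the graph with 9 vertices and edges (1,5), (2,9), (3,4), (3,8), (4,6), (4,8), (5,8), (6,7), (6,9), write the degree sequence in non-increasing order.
[3, 3, 3, 2, 2, 2, 1, 1, 1] (degrees: deg(1)=1, deg(2)=1, deg(3)=2, deg(4)=3, deg(5)=2, deg(6)=3, deg(7)=1, deg(8)=3, deg(9)=2)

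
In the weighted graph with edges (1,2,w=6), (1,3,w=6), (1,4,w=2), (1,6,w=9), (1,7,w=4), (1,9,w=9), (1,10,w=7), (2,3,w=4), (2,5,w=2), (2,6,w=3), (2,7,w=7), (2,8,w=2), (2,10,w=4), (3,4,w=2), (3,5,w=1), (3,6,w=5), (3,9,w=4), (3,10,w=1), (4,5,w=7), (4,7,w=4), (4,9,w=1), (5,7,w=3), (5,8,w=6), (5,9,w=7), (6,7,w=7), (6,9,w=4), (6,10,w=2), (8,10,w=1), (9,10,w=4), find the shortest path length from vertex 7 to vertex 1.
4 (path: 7 -> 1; weights 4 = 4)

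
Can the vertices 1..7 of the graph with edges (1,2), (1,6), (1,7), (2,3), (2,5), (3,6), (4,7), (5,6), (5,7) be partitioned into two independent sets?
Yes. Partition: {1, 3, 4, 5}, {2, 6, 7}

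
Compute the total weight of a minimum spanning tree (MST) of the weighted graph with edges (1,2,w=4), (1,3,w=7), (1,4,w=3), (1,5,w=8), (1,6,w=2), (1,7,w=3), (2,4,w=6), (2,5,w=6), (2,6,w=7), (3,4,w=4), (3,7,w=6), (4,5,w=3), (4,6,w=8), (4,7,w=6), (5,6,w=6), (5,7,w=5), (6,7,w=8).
19 (MST edges: (1,2,w=4), (1,4,w=3), (1,6,w=2), (1,7,w=3), (3,4,w=4), (4,5,w=3); sum of weights 4 + 3 + 2 + 3 + 4 + 3 = 19)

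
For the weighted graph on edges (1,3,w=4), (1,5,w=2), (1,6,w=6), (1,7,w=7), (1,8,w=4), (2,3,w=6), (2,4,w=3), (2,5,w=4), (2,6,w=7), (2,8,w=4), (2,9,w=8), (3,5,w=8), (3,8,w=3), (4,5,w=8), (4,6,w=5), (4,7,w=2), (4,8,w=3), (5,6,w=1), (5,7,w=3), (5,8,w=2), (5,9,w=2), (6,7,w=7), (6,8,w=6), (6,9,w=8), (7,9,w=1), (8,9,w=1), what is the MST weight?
15 (MST edges: (1,5,w=2), (2,4,w=3), (3,8,w=3), (4,7,w=2), (5,6,w=1), (5,8,w=2), (7,9,w=1), (8,9,w=1); sum of weights 2 + 3 + 3 + 2 + 1 + 2 + 1 + 1 = 15)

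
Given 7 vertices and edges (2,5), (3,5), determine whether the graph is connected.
No, it has 5 components: {1}, {2, 3, 5}, {4}, {6}, {7}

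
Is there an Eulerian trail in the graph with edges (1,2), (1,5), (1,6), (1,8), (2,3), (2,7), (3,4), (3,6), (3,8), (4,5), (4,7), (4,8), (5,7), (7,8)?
Yes (the graph is connected and exactly 2 vertices have odd degree: {2, 5}; any Eulerian path must start and end at those)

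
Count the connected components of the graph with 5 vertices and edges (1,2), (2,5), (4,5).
2 (components: {1, 2, 4, 5}, {3})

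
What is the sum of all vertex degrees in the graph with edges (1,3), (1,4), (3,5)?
6 (handshake: sum of degrees = 2|E| = 2 x 3 = 6)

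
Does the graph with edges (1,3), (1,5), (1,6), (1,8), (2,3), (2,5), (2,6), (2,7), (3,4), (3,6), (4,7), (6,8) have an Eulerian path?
Yes — and in fact it has an Eulerian circuit (the graph is connected and all 8 vertices have even degree)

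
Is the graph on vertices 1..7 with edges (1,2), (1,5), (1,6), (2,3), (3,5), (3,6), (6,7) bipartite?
Yes. Partition: {1, 3, 4, 7}, {2, 5, 6}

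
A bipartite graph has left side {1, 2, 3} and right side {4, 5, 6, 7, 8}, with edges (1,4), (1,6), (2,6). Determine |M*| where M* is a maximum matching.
2 (matching: (1,4), (2,6); upper bound min(|L|,|R|) = min(3,5) = 3)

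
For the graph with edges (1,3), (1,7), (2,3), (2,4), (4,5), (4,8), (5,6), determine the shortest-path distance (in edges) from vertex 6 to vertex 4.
2 (path: 6 -> 5 -> 4, 2 edges)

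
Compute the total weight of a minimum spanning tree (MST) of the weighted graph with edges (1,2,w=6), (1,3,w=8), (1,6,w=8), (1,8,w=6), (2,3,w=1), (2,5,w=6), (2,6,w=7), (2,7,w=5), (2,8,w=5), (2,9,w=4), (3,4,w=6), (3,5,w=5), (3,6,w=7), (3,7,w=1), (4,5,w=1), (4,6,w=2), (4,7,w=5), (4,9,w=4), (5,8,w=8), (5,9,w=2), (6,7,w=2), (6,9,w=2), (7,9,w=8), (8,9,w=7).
20 (MST edges: (1,2,w=6), (2,3,w=1), (2,8,w=5), (3,7,w=1), (4,5,w=1), (4,6,w=2), (5,9,w=2), (6,7,w=2); sum of weights 6 + 1 + 5 + 1 + 1 + 2 + 2 + 2 = 20)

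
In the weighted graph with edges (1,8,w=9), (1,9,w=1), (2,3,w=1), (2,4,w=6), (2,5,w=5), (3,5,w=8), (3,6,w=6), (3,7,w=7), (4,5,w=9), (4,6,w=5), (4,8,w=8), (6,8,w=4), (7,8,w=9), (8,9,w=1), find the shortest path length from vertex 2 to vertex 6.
7 (path: 2 -> 3 -> 6; weights 1 + 6 = 7)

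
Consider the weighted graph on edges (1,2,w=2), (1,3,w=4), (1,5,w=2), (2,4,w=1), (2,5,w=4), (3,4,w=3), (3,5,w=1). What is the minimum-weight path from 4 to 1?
3 (path: 4 -> 2 -> 1; weights 1 + 2 = 3)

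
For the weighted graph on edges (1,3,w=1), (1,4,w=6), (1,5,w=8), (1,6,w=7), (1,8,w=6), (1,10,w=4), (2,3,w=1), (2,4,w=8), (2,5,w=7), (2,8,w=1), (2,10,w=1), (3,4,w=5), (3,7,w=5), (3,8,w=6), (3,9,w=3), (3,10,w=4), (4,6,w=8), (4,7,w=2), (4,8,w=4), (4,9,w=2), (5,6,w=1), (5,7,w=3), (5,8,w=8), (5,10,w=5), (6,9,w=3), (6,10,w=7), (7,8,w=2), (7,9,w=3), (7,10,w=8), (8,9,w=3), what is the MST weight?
14 (MST edges: (1,3,w=1), (2,3,w=1), (2,8,w=1), (2,10,w=1), (4,7,w=2), (4,9,w=2), (5,6,w=1), (5,7,w=3), (7,8,w=2); sum of weights 1 + 1 + 1 + 1 + 2 + 2 + 1 + 3 + 2 = 14)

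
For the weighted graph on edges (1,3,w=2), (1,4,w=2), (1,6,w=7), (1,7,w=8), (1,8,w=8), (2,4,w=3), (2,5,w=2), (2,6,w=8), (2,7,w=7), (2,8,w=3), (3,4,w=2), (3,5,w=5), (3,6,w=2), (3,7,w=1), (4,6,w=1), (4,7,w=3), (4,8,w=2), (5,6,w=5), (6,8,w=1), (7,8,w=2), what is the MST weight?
12 (MST edges: (1,3,w=2), (1,4,w=2), (2,4,w=3), (2,5,w=2), (3,7,w=1), (4,6,w=1), (6,8,w=1); sum of weights 2 + 2 + 3 + 2 + 1 + 1 + 1 = 12)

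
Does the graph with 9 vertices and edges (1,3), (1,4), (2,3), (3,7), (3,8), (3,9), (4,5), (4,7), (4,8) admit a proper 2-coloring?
Yes. Partition: {1, 2, 5, 6, 7, 8, 9}, {3, 4}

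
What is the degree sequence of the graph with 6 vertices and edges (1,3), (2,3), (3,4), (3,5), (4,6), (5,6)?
[4, 2, 2, 2, 1, 1] (degrees: deg(1)=1, deg(2)=1, deg(3)=4, deg(4)=2, deg(5)=2, deg(6)=2)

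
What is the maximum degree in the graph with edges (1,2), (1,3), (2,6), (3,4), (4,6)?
2 (attained at vertices 1, 2, 3, 4, 6)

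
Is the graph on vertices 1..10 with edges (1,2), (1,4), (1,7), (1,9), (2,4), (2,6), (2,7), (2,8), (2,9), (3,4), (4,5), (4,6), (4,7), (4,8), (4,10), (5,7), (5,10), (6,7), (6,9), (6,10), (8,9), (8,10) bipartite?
No (odd cycle of length 3: 4 -> 1 -> 2 -> 4)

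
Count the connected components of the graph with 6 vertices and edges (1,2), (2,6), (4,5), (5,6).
2 (components: {1, 2, 4, 5, 6}, {3})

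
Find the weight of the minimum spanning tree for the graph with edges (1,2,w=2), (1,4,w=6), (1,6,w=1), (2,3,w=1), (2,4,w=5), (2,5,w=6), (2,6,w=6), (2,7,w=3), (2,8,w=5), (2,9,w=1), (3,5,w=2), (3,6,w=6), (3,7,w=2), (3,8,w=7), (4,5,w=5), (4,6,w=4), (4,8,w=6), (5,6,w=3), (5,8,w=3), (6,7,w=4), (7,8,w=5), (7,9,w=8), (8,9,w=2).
15 (MST edges: (1,2,w=2), (1,6,w=1), (2,3,w=1), (2,9,w=1), (3,5,w=2), (3,7,w=2), (4,6,w=4), (8,9,w=2); sum of weights 2 + 1 + 1 + 1 + 2 + 2 + 4 + 2 = 15)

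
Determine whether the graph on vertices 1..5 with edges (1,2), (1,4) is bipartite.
Yes. Partition: {1, 3, 5}, {2, 4}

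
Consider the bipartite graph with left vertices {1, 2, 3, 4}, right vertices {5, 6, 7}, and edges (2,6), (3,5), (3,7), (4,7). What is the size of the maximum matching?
3 (matching: (2,6), (3,5), (4,7); upper bound min(|L|,|R|) = min(4,3) = 3)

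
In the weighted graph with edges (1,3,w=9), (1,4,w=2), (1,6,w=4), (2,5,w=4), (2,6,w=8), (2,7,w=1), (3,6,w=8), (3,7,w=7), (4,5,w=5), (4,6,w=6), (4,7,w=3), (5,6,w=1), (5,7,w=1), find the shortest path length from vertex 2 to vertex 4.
4 (path: 2 -> 7 -> 4; weights 1 + 3 = 4)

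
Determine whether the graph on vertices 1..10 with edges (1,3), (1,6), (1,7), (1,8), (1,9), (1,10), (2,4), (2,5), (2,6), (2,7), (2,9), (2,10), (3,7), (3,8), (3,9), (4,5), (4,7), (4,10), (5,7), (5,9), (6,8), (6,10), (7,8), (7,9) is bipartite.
No (odd cycle of length 3: 10 -> 1 -> 6 -> 10)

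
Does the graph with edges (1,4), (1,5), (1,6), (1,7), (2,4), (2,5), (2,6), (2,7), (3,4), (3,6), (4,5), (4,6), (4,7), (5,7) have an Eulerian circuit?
Yes (the graph is connected and all 7 vertices have even degree)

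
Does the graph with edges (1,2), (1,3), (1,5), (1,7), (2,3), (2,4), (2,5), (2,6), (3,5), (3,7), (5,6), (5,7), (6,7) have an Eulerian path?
No (4 vertices have odd degree: {2, 4, 5, 6}; Eulerian path requires 0 or 2)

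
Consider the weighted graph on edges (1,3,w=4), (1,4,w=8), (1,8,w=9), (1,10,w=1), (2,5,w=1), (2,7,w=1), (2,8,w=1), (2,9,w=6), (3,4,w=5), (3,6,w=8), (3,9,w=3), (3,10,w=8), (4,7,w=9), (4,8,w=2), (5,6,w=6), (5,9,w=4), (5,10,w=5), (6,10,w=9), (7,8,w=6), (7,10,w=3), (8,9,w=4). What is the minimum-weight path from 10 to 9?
8 (path: 10 -> 1 -> 3 -> 9; weights 1 + 4 + 3 = 8)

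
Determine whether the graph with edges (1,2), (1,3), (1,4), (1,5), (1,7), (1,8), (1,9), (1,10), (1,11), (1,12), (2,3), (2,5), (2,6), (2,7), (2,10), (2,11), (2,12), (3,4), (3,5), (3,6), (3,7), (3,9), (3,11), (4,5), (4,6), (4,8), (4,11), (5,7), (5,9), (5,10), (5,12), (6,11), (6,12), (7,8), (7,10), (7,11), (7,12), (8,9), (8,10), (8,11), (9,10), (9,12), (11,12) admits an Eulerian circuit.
No (2 vertices have odd degree: {6, 12}; Eulerian circuit requires 0)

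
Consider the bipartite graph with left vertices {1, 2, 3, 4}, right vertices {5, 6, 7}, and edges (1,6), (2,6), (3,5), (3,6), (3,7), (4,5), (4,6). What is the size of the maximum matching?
3 (matching: (1,6), (3,7), (4,5); upper bound min(|L|,|R|) = min(4,3) = 3)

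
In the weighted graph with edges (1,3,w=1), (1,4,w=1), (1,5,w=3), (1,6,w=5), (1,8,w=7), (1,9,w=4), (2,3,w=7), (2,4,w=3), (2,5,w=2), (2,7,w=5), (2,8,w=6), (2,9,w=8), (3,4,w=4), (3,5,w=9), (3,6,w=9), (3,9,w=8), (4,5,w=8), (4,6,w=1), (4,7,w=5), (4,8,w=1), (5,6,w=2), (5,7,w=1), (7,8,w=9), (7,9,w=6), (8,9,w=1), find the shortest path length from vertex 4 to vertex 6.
1 (path: 4 -> 6; weights 1 = 1)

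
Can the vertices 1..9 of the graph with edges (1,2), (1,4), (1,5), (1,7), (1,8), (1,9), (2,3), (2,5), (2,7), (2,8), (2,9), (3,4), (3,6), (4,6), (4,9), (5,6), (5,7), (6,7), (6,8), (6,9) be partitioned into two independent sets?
No (odd cycle of length 3: 4 -> 1 -> 9 -> 4)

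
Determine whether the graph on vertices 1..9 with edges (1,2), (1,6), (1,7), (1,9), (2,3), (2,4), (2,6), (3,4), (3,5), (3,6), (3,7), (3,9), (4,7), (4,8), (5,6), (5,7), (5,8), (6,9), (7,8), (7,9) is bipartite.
No (odd cycle of length 3: 7 -> 1 -> 9 -> 7)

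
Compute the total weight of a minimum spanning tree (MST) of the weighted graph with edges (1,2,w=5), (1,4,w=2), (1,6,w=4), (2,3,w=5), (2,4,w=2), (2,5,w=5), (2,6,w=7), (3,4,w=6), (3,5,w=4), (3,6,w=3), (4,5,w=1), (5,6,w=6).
12 (MST edges: (1,4,w=2), (1,6,w=4), (2,4,w=2), (3,6,w=3), (4,5,w=1); sum of weights 2 + 4 + 2 + 3 + 1 = 12)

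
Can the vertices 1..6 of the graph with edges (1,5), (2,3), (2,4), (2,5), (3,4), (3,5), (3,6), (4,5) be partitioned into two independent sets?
No (odd cycle of length 3: 4 -> 5 -> 3 -> 4)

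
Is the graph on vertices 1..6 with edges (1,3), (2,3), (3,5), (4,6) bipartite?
Yes. Partition: {1, 2, 4, 5}, {3, 6}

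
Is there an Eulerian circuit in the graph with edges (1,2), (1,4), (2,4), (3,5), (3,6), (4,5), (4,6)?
Yes (the graph is connected and all 6 vertices have even degree)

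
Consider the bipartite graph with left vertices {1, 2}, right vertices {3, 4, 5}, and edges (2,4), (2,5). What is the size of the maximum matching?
1 (matching: (2,5); upper bound min(|L|,|R|) = min(2,3) = 2)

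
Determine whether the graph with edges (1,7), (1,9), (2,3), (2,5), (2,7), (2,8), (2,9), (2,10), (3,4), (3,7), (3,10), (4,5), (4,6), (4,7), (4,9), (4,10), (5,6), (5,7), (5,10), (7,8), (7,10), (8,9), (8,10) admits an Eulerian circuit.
No (2 vertices have odd degree: {5, 7}; Eulerian circuit requires 0)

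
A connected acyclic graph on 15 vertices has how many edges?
14 (A tree on V vertices has V - 1 edges, so 15 - 1 = 14)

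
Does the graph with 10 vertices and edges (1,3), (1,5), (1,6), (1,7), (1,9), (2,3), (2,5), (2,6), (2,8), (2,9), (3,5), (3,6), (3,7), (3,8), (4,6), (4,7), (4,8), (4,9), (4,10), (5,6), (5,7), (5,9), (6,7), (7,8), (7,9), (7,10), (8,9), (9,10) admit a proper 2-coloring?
No (odd cycle of length 3: 9 -> 1 -> 7 -> 9)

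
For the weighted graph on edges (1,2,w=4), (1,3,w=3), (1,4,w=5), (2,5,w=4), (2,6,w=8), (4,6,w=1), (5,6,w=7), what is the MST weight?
17 (MST edges: (1,2,w=4), (1,3,w=3), (1,4,w=5), (2,5,w=4), (4,6,w=1); sum of weights 4 + 3 + 5 + 4 + 1 = 17)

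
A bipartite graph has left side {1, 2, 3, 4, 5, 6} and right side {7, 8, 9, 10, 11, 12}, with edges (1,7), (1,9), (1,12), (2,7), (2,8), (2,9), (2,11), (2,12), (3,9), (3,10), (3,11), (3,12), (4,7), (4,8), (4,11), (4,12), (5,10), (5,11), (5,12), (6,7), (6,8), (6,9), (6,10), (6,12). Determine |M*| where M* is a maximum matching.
6 (matching: (1,12), (2,11), (3,9), (4,8), (5,10), (6,7); upper bound min(|L|,|R|) = min(6,6) = 6)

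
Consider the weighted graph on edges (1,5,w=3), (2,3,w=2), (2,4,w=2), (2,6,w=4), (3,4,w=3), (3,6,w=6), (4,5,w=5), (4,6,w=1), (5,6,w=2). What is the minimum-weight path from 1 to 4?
6 (path: 1 -> 5 -> 6 -> 4; weights 3 + 2 + 1 = 6)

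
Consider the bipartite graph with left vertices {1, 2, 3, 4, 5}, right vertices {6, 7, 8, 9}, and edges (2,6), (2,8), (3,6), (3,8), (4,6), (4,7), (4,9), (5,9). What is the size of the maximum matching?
4 (matching: (2,8), (3,6), (4,7), (5,9); upper bound min(|L|,|R|) = min(5,4) = 4)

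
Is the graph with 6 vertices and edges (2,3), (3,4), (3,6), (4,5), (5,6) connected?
No, it has 2 components: {1}, {2, 3, 4, 5, 6}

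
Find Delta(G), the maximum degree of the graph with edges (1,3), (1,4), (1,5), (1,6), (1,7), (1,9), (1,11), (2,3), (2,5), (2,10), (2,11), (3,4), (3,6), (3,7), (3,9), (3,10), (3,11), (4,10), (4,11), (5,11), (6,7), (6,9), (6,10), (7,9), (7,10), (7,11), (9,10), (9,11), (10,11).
8 (attained at vertices 3, 11)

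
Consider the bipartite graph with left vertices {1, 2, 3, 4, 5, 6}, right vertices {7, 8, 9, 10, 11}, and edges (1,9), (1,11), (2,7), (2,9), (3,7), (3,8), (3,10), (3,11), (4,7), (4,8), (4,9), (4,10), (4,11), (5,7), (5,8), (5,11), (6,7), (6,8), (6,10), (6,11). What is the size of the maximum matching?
5 (matching: (1,11), (2,9), (3,10), (4,8), (5,7); upper bound min(|L|,|R|) = min(6,5) = 5)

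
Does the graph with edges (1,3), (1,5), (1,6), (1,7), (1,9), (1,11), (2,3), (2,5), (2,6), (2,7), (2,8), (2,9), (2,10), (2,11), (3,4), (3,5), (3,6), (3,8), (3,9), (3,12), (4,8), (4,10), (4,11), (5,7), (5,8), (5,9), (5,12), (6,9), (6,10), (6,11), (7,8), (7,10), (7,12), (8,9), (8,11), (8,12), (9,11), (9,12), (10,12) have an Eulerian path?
Yes (the graph is connected and exactly 2 vertices have odd degree: {5, 10}; any Eulerian path must start and end at those)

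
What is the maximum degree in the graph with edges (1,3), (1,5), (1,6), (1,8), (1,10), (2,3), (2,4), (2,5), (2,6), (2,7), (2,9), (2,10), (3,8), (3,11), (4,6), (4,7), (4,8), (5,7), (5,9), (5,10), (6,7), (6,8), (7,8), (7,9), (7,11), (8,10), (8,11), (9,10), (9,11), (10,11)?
7 (attained at vertices 2, 7, 8)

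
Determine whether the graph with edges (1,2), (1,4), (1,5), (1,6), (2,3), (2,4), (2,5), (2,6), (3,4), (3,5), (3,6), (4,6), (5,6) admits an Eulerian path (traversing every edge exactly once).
Yes (the graph is connected and exactly 2 vertices have odd degree: {2, 6}; any Eulerian path must start and end at those)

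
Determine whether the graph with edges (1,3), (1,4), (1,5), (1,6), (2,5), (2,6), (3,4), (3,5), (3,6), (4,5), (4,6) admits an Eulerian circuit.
Yes (the graph is connected and all 6 vertices have even degree)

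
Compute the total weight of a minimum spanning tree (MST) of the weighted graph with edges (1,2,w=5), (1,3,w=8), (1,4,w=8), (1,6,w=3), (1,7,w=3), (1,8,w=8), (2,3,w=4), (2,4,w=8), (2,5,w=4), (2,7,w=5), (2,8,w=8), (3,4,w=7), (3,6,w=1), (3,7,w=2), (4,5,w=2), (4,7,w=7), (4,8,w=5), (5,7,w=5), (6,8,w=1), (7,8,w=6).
17 (MST edges: (1,7,w=3), (2,3,w=4), (2,5,w=4), (3,6,w=1), (3,7,w=2), (4,5,w=2), (6,8,w=1); sum of weights 3 + 4 + 4 + 1 + 2 + 2 + 1 = 17)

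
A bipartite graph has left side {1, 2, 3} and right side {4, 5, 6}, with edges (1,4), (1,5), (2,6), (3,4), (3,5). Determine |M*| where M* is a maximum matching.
3 (matching: (1,5), (2,6), (3,4); upper bound min(|L|,|R|) = min(3,3) = 3)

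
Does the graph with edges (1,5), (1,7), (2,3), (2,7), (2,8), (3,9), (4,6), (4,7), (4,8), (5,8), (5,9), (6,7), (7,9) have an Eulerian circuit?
No (6 vertices have odd degree: {2, 4, 5, 7, 8, 9}; Eulerian circuit requires 0)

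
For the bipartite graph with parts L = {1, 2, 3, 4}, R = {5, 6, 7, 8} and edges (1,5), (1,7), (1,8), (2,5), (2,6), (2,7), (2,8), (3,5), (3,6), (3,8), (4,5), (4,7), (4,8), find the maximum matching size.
4 (matching: (1,8), (2,7), (3,6), (4,5); upper bound min(|L|,|R|) = min(4,4) = 4)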